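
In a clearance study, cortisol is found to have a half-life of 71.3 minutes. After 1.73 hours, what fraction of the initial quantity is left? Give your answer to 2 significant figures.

0.36

1.73 hours = 103.8 minutes.
n = 103.8/71.3 ≈ 1.4558 half-lives.
Fraction remaining = (1/2)^1.4558 ≈ 0.36455.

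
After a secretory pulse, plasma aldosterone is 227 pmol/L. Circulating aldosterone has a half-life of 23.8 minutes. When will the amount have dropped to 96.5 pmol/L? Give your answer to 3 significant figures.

29.4 minutes

Fraction remaining = 96.5/227 ≈ 0.42511.
n = log₂(227/96.5) = ln(2.3523)/ln 2 ≈ 1.2341 half-lives.
t = n × t½ = 1.2341 × 23.8 ≈ 29.371 minutes.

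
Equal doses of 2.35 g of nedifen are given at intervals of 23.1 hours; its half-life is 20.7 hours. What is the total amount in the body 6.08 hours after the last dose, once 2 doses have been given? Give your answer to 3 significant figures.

The 2 doses were given 29.18, 6.08 hours ago.
Total = 2.35·(1/2)^(29.18/20.7) + 2.35·(1/2)^(6.08/20.7)
      = 0.88454 + 1.9171 ≈ 2.8017 g.

2.80 g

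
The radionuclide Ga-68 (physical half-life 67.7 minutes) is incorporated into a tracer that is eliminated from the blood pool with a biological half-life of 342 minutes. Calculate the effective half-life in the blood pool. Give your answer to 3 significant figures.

1/t_eff = 1/t_phys + 1/t_biol = 1/67.7 + 1/342 = 0.017695 per minute.
t_eff = 67.7 × 342 / (67.7 + 342) ≈ 56.513 minutes.

56.5 minutes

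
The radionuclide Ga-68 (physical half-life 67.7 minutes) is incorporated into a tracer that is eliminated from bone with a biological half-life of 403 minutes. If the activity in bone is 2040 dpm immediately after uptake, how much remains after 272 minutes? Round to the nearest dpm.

1/t_eff = 1/t_phys + 1/t_biol = 1/67.7 + 1/403 = 0.017252 per minute.
t_eff = 67.7 × 403 / (67.7 + 403) ≈ 57.963 minutes.
Remaining = 2040 × (1/2)^(272/57.963) = 2040 × (1/2)^4.6927 ≈ 78.886 dpm.

79 dpm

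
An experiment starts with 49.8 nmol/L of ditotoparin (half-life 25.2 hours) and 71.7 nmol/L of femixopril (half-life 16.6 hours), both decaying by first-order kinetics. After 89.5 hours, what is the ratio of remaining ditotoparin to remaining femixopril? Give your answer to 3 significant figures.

ditotoparin: 49.8 × (1/2)^(89.5/25.2) = 49.8 × (1/2)^3.5516 ≈ 4.2471 nmol/L.
femixopril: 71.7 × (1/2)^(89.5/16.6) = 71.7 × (1/2)^5.3916 ≈ 1.708 nmol/L.
Ratio ≈ 4.2471 / 1.708 ≈ 2.4866.

2.49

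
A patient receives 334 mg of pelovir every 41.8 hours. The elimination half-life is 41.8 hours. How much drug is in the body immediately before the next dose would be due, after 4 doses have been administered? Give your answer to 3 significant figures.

The 4 doses were given 167.2, 125.4, 83.6, 41.8 hours ago.
Total = 334·(1/2)^(167.2/41.8) + 334·(1/2)^(125.4/41.8) + 334·(1/2)^(83.6/41.8) + 334·(1/2)^(41.8/41.8)
      = 20.875 + 41.75 + 83.5 + 167 ≈ 313.12 mg.

313 mg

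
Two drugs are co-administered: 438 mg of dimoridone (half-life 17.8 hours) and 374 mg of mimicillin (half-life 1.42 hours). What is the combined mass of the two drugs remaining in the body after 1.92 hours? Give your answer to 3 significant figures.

553 mg

dimoridone: 438 × (1/2)^(1.92/17.8) = 438 × (1/2)^0.10787 ≈ 406.45 mg.
mimicillin: 374 × (1/2)^(1.92/1.42) = 374 × (1/2)^1.3521 ≈ 146.5 mg.
Total = 406.45 + 146.5 ≈ 552.95 mg.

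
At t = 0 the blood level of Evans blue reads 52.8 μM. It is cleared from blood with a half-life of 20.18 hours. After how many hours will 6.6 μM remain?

60.54 hours

6.6/52.8 = 1/8, so 3 half-lives have elapsed.
t = 3 × 20.18 = 60.54 hours.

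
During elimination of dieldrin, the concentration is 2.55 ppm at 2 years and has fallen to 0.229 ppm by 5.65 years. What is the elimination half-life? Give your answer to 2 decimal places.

1.05 years

Over Δt = 5.65 − 2 = 3.65 years, the level fell by a factor of 2.55/0.229 ≈ 11.135.
n = log₂(11.135) ≈ 3.4771 half-lives, so t½ = 3.65/3.4771 ≈ 1.0497 years.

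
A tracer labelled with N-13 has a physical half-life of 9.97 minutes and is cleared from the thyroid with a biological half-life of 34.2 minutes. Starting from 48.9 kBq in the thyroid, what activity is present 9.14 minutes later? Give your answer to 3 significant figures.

1/t_eff = 1/t_phys + 1/t_biol = 1/9.97 + 1/34.2 = 0.12954 per minute.
t_eff = 9.97 × 34.2 / (9.97 + 34.2) ≈ 7.7196 minutes.
Remaining = 48.9 × (1/2)^(9.14/7.7196) = 48.9 × (1/2)^1.184 ≈ 21.522 kBq.

21.5 kBq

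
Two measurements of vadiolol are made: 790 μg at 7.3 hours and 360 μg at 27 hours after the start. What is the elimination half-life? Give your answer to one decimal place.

17.4 hours

Over Δt = 27 − 7.3 = 19.7 hours, the level fell by a factor of 790/360 ≈ 2.1944.
n = log₂(2.1944) ≈ 1.1339 half-lives, so t½ = 19.7/1.1339 ≈ 17.374 hours.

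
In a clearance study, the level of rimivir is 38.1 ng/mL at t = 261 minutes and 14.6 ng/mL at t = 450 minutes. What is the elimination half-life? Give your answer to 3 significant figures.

137 minutes

Over Δt = 450 − 261 = 189 minutes, the level fell by a factor of 38.1/14.6 ≈ 2.6096.
n = log₂(2.6096) ≈ 1.3838 half-lives, so t½ = 189/1.3838 ≈ 136.58 minutes.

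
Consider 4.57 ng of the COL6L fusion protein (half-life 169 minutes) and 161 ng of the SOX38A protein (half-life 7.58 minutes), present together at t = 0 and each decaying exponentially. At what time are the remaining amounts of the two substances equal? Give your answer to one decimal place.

40.8 minutes

Set 4.57·(1/2)^(t/169) = 161·(1/2)^(t/7.58).
Taking log₂: log₂(4.57/161) = t·(1/169 − 1/7.58).
log₂(0.028385) = -5.1387; 1/169 − 1/7.58 = -0.12601.
t = -5.1387 / -0.12601 ≈ 40.781 minutes.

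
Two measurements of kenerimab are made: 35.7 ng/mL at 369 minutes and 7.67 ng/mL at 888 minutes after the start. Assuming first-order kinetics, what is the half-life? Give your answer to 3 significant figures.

234 minutes

Over Δt = 888 − 369 = 519 minutes, the level fell by a factor of 35.7/7.67 ≈ 4.6545.
n = log₂(4.6545) ≈ 2.2186 half-lives, so t½ = 519/2.2186 ≈ 233.93 minutes.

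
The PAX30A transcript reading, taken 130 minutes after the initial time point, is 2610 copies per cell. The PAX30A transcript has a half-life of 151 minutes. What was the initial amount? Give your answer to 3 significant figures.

4740 copies per cell

Number of half-lives elapsed: n = 130/151 ≈ 0.86093.
A₀ = A × 2^n = 2610 × 2^0.86093 = 2610 × 1.8162 ≈ 4740.3 copies per cell.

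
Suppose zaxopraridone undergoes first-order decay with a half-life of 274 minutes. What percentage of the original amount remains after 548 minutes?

n = 548/274 ≈ 2 half-lives.
Fraction remaining = (1/2)^2 ≈ 0.25, i.e. 25%.

25%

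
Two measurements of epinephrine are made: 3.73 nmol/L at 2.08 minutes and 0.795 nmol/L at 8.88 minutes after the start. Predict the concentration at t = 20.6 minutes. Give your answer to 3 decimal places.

Over Δt = 8.88 − 2.08 = 6.8 minutes, the level fell by a factor of 3.73/0.795 ≈ 4.6918.
n = log₂(4.6918) ≈ 2.2301 half-lives, so t½ = 6.8/2.2301 ≈ 3.0491 minutes.
From t = 8.88 to t = 20.6: 0.795 × (1/2)^((20.6−8.88)/3.0491) ≈ 0.055372 nmol/L.

0.055 nmol/L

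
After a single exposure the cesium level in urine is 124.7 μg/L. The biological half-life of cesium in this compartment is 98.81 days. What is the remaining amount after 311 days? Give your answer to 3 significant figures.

Number of half-lives: n = 311/98.81 ≈ 3.1475.
Remaining = 124.7 × (1/2)^3.1475 = 124.7 × 0.11286 ≈ 14.073 μg/L.

14.1 μg/L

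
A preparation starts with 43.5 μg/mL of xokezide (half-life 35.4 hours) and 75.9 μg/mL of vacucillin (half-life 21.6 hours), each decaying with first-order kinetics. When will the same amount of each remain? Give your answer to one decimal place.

44.5 hours

Set 43.5·(1/2)^(t/35.4) = 75.9·(1/2)^(t/21.6).
Taking log₂: log₂(43.5/75.9) = t·(1/35.4 − 1/21.6).
log₂(0.57312) = -0.80308; 1/35.4 − 1/21.6 = -0.018048.
t = -0.80308 / -0.018048 ≈ 44.498 hours.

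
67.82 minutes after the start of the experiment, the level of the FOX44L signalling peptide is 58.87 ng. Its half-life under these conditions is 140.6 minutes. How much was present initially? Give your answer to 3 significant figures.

82.2 ng

Number of half-lives elapsed: n = 67.82/140.6 ≈ 0.48236.
A₀ = A × 2^n = 58.87 × 2^0.48236 = 58.87 × 1.397 ≈ 82.243 ng.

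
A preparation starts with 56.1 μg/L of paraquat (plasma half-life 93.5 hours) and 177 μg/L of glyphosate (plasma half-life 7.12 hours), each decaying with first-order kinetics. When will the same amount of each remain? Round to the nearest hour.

13 hours

Set 56.1·(1/2)^(t/93.5) = 177·(1/2)^(t/7.12).
Taking log₂: log₂(56.1/177) = t·(1/93.5 − 1/7.12).
log₂(0.31695) = -1.6577; 1/93.5 − 1/7.12 = -0.12975.
t = -1.6577 / -0.12975 ≈ 12.776 hours.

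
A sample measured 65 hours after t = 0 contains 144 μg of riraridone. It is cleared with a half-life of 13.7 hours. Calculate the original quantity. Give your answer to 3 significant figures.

3860 μg

Number of half-lives elapsed: n = 65/13.7 ≈ 4.7445.
A₀ = A × 2^n = 144 × 2^4.7445 = 144 × 26.807 ≈ 3860.2 μg.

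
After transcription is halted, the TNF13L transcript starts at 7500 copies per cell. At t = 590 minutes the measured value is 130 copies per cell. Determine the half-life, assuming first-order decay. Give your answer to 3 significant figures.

A/A₀ = 130/7500 ≈ 0.017333.
n = log₂(57.692) ≈ 5.8503 half-lives elapsed in 590 minutes.
t½ = 590/5.8503 ≈ 100.85 minutes.

101 minutes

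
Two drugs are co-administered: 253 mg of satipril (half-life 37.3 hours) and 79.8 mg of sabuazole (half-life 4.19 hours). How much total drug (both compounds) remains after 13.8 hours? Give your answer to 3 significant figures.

satipril: 253 × (1/2)^(13.8/37.3) = 253 × (1/2)^0.36997 ≈ 195.77 mg.
sabuazole: 79.8 × (1/2)^(13.8/4.19) = 79.8 × (1/2)^3.2936 ≈ 8.1385 mg.
Total = 195.77 + 8.1385 ≈ 203.91 mg.

204 mg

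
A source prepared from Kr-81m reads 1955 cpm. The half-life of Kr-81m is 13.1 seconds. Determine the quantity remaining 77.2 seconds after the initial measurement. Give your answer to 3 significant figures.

32.9 cpm

Number of half-lives: n = 77.2/13.1 ≈ 5.8931.
Remaining = 1955 × (1/2)^5.8931 = 1955 × 0.016826 ≈ 32.896 cpm.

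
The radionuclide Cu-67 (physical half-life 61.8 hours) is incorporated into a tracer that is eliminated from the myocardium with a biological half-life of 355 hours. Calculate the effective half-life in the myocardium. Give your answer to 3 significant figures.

1/t_eff = 1/t_phys + 1/t_biol = 1/61.8 + 1/355 = 0.018998 per hour.
t_eff = 61.8 × 355 / (61.8 + 355) ≈ 52.637 hours.

52.6 hours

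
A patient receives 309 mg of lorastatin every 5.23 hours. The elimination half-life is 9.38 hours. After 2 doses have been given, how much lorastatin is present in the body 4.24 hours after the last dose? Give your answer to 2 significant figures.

380 mg

The 2 doses were given 9.47, 4.24 hours ago.
Total = 309·(1/2)^(9.47/9.38) + 309·(1/2)^(4.24/9.38)
      = 153.48 + 225.88 ≈ 379.36 mg.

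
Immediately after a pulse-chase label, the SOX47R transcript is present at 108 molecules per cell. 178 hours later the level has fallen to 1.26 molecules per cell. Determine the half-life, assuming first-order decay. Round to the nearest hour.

28 hours

A/A₀ = 1.26/108 ≈ 0.011667.
n = log₂(85.714) ≈ 6.4215 half-lives elapsed in 178 hours.
t½ = 178/6.4215 ≈ 27.72 hours.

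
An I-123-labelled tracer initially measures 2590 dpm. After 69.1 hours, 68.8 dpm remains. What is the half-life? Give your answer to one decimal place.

A/A₀ = 68.8/2590 ≈ 0.026564.
n = log₂(37.645) ≈ 5.2344 half-lives elapsed in 69.1 hours.
t½ = 69.1/5.2344 ≈ 13.201 hours.

13.2 hours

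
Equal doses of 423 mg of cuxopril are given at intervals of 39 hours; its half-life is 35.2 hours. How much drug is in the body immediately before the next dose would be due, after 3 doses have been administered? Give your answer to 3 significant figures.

330 mg

The 3 doses were given 117, 78, 39 hours ago.
Total = 423·(1/2)^(117/35.2) + 423·(1/2)^(78/35.2) + 423·(1/2)^(39/35.2)
      = 42.243 + 91.051 + 196.25 ≈ 329.55 mg.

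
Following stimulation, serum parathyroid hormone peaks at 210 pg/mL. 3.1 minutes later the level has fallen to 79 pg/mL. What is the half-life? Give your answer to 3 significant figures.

2.20 minutes

A/A₀ = 79/210 ≈ 0.37619.
n = log₂(2.6582) ≈ 1.4105 half-lives elapsed in 3.1 minutes.
t½ = 3.1/1.4105 ≈ 2.1979 minutes.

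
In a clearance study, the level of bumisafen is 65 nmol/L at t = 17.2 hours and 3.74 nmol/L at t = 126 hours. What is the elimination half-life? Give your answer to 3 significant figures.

26.4 hours

Over Δt = 126 − 17.2 = 108.8 hours, the level fell by a factor of 65/3.74 ≈ 17.38.
n = log₂(17.38) ≈ 4.1193 half-lives, so t½ = 108.8/4.1193 ≈ 26.412 hours.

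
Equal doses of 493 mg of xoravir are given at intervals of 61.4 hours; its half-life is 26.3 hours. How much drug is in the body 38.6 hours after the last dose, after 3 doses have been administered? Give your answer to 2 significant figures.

The 3 doses were given 161.4, 100, 38.6 hours ago.
Total = 493·(1/2)^(161.4/26.3) + 493·(1/2)^(100/26.3) + 493·(1/2)^(38.6/26.3)
      = 7.0059 + 35.338 + 178.25 ≈ 220.59 mg.

220 mg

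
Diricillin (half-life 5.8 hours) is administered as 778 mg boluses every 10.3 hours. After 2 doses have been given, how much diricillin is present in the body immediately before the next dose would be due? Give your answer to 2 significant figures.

The 2 doses were given 20.6, 10.3 hours ago.
Total = 778·(1/2)^(20.6/5.8) + 778·(1/2)^(10.3/5.8)
      = 66.344 + 227.19 ≈ 293.54 mg.

290 mg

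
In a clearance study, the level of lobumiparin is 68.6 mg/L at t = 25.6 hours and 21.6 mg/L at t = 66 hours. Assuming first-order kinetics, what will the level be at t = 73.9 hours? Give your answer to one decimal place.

17.2 mg/L

Over Δt = 66 − 25.6 = 40.4 hours, the level fell by a factor of 68.6/21.6 ≈ 3.1759.
n = log₂(3.1759) ≈ 1.6672 half-lives, so t½ = 40.4/1.6672 ≈ 24.233 hours.
From t = 66 to t = 73.9: 21.6 × (1/2)^((73.9−66)/24.233) ≈ 17.231 mg/L.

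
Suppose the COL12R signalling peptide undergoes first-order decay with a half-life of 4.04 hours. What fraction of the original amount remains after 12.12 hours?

n = 12.12/4.04 ≈ 3 half-lives.
Fraction remaining = (1/2)^3 ≈ 0.125.

0.125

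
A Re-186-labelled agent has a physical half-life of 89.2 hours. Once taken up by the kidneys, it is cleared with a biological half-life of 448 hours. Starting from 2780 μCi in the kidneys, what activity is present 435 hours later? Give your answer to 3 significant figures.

48.3 μCi

1/t_eff = 1/t_phys + 1/t_biol = 1/89.2 + 1/448 = 0.013443 per hour.
t_eff = 89.2 × 448 / (89.2 + 448) ≈ 74.389 hours.
Remaining = 2780 × (1/2)^(435/74.389) = 2780 × (1/2)^5.8477 ≈ 48.275 μCi.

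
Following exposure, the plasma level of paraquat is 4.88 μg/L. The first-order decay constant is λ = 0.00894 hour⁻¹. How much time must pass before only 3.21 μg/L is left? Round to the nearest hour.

47 hours

t½ = ln 2 / λ = 0.69315 / 0.00894 ≈ 77.533 hours.
Fraction remaining = 3.21/4.88 ≈ 0.65779.
n = log₂(4.88/3.21) = ln(1.5202)/ln 2 ≈ 0.60431 half-lives.
t = n × t½ = 0.60431 × 77.533 ≈ 46.854 hours.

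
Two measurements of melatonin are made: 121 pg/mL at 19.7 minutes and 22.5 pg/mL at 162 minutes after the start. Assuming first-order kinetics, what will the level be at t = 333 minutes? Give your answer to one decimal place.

3.0 pg/mL

Over Δt = 162 − 19.7 = 142.3 minutes, the level fell by a factor of 121/22.5 ≈ 5.3778.
n = log₂(5.3778) ≈ 2.427 half-lives, so t½ = 142.3/2.427 ≈ 58.632 minutes.
From t = 162 to t = 333: 22.5 × (1/2)^((333−162)/58.632) ≈ 2.9801 pg/mL.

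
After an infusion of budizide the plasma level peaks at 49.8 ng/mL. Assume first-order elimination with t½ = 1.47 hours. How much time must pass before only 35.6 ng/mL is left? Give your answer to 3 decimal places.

0.712 hours

Fraction remaining = 35.6/49.8 ≈ 0.71486.
n = log₂(49.8/35.6) = ln(1.3989)/ln 2 ≈ 0.48427 half-lives.
t = n × t½ = 0.48427 × 1.47 ≈ 0.71187 hours.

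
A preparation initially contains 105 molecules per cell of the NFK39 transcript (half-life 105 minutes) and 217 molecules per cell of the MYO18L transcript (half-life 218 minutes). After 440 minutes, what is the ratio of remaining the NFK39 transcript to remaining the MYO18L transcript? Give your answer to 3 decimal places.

0.107

NFK39 transcript: 105 × (1/2)^(440/105) = 105 × (1/2)^4.1905 ≈ 5.7508 molecules per cell.
MYO18L transcript: 217 × (1/2)^(440/218) = 217 × (1/2)^2.0183 ≈ 53.564 molecules per cell.
Ratio ≈ 5.7508 / 53.564 ≈ 0.10736.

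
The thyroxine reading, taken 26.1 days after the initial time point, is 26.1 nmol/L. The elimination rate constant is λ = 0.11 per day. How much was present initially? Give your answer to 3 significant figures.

461 nmol/L

t½ = ln 2 / λ = 0.69315 / 0.11 ≈ 6.3013 days.
Number of half-lives elapsed: n = 26.1/6.3013 ≈ 4.142.
A₀ = A × 2^n = 26.1 × 2^4.142 = 26.1 × 17.655 ≈ 460.79 nmol/L.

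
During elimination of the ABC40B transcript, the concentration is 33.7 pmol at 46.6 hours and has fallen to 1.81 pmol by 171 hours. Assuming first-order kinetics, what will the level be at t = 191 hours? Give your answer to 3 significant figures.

1.13 pmol

Over Δt = 171 − 46.6 = 124.4 hours, the level fell by a factor of 33.7/1.81 ≈ 18.619.
n = log₂(18.619) ≈ 4.2187 half-lives, so t½ = 124.4/4.2187 ≈ 29.488 hours.
From t = 171 to t = 191: 1.81 × (1/2)^((191−171)/29.488) ≈ 1.1311 pmol.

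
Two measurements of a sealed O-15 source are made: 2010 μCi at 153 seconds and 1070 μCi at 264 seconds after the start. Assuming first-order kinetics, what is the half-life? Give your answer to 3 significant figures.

Over Δt = 264 − 153 = 111 seconds, the level fell by a factor of 2010/1070 ≈ 1.8785.
n = log₂(1.8785) ≈ 0.90958 half-lives, so t½ = 111/0.90958 ≈ 122.03 seconds.

122 seconds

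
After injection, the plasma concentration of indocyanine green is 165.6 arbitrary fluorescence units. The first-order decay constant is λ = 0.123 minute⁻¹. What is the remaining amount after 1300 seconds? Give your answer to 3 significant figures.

t½ = ln 2 / λ = 0.69315 / 0.123 ≈ 5.6353 minutes.
Convert the elapsed time: 1300 seconds = 21.6667 minutes.
Number of half-lives: n = 21.6667/5.6353 ≈ 3.8448.
Remaining = 165.6 × (1/2)^3.8448 = 165.6 × 0.069599 ≈ 11.526 arbitrary fluorescence units.

11.5 arbitrary fluorescence units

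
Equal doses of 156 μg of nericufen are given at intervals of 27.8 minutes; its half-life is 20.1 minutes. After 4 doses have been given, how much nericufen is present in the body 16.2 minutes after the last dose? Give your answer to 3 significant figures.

142 μg

The 4 doses were given 99.6, 71.8, 44, 16.2 minutes ago.
Total = 156·(1/2)^(99.6/20.1) + 156·(1/2)^(71.8/20.1) + 156·(1/2)^(44/20.1) + 156·(1/2)^(16.2/20.1)
      = 5.0287 + 13.116 + 34.21 + 89.228 ≈ 141.58 μg.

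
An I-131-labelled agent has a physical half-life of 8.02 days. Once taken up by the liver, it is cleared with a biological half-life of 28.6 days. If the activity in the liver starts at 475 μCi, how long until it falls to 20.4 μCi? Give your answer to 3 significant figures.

1/t_eff = 1/t_phys + 1/t_biol = 1/8.02 + 1/28.6 = 0.15965 per day.
t_eff = 8.02 × 28.6 / (8.02 + 28.6) ≈ 6.2636 days.
n = log₂(475/20.4) ≈ 4.5413; t = 4.5413 × 6.2636 ≈ 28.445 days.

28.4 days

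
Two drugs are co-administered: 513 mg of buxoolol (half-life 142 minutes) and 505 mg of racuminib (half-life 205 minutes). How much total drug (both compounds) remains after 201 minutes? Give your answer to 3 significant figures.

448 mg

buxoolol: 513 × (1/2)^(201/142) = 513 × (1/2)^1.4155 ≈ 192.31 mg.
racuminib: 505 × (1/2)^(201/205) = 505 × (1/2)^0.98049 ≈ 255.94 mg.
Total = 192.31 + 255.94 ≈ 448.25 mg.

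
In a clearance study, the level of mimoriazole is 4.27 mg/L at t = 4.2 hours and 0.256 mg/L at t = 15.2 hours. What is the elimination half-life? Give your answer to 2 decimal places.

Over Δt = 15.2 − 4.2 = 11 hours, the level fell by a factor of 4.27/0.256 ≈ 16.68.
n = log₂(16.68) ≈ 4.06 half-lives, so t½ = 11/4.06 ≈ 2.7093 hours.

2.71 hours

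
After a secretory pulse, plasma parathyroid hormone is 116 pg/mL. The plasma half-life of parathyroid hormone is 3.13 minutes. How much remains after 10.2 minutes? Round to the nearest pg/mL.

12 pg/mL

Number of half-lives: n = 10.2/3.13 ≈ 3.2588.
Remaining = 116 × (1/2)^3.2588 = 116 × 0.10447 ≈ 12.119 pg/mL.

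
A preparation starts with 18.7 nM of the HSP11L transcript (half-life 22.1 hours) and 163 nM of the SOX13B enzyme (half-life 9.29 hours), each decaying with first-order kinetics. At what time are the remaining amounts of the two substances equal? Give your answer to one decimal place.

Set 18.7·(1/2)^(t/22.1) = 163·(1/2)^(t/9.29).
Taking log₂: log₂(18.7/163) = t·(1/22.1 − 1/9.29).
log₂(0.11472) = -3.1238; 1/22.1 − 1/9.29 = -0.062394.
t = -3.1238 / -0.062394 ≈ 50.065 hours.

50.1 hours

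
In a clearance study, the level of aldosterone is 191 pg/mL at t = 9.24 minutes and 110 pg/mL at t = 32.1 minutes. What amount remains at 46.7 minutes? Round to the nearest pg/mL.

77 pg/mL

Over Δt = 32.1 − 9.24 = 22.86 minutes, the level fell by a factor of 191/110 ≈ 1.7364.
n = log₂(1.7364) ≈ 0.79607 half-lives, so t½ = 22.86/0.79607 ≈ 28.716 minutes.
From t = 32.1 to t = 46.7: 110 × (1/2)^((46.7−32.1)/28.716) ≈ 77.329 pg/mL.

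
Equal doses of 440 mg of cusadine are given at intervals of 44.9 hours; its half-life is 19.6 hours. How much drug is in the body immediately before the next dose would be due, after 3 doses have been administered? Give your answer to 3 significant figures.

The 3 doses were given 134.7, 89.8, 44.9 hours ago.
Total = 440·(1/2)^(134.7/19.6) + 440·(1/2)^(89.8/19.6) + 440·(1/2)^(44.9/19.6)
      = 3.7553 + 18.376 + 89.918 ≈ 112.05 mg.

112 mg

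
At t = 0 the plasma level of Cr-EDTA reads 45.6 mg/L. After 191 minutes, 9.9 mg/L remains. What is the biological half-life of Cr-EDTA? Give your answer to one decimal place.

86.7 minutes

A/A₀ = 9.9/45.6 ≈ 0.21711.
n = log₂(4.6061) ≈ 2.2035 half-lives elapsed in 191 minutes.
t½ = 191/2.2035 ≈ 86.679 minutes.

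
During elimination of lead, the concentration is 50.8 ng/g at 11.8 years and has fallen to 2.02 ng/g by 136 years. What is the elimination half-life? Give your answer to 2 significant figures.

27 years

Over Δt = 136 − 11.8 = 124.2 years, the level fell by a factor of 50.8/2.02 ≈ 25.149.
n = log₂(25.149) ≈ 4.6524 half-lives, so t½ = 124.2/4.6524 ≈ 26.696 years.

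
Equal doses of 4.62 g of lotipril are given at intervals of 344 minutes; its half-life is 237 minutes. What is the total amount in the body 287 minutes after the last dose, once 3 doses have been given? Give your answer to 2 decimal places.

2.99 g

The 3 doses were given 975, 631, 287 minutes ago.
Total = 4.62·(1/2)^(975/237) + 4.62·(1/2)^(631/237) + 4.62·(1/2)^(287/237)
      = 0.26683 + 0.72974 + 1.9957 ≈ 2.9923 g.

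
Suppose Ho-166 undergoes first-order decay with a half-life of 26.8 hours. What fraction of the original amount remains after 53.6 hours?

0.25

n = 53.6/26.8 ≈ 2 half-lives.
Fraction remaining = (1/2)^2 ≈ 0.25.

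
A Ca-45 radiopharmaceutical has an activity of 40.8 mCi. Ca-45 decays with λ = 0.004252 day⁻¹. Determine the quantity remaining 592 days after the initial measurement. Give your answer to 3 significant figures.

3.29 mCi

t½ = ln 2 / λ = 0.69315 / 0.004252 ≈ 163.02 days.
Number of half-lives: n = 592/163.02 ≈ 3.6315.
Remaining = 40.8 × (1/2)^3.6315 = 40.8 × 0.080687 ≈ 3.292 mCi.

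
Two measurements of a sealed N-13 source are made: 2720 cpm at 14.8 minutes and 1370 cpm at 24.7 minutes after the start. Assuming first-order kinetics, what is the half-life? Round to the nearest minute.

Over Δt = 24.7 − 14.8 = 9.9 minutes, the level fell by a factor of 2720/1370 ≈ 1.9854.
n = log₂(1.9854) ≈ 0.98943 half-lives, so t½ = 9.9/0.98943 ≈ 10.006 minutes.

10 minutes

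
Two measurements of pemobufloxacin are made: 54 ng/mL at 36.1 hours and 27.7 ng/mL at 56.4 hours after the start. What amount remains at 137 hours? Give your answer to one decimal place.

Over Δt = 56.4 − 36.1 = 20.3 hours, the level fell by a factor of 54/27.7 ≈ 1.9495.
n = log₂(1.9495) ≈ 0.96307 half-lives, so t½ = 20.3/0.96307 ≈ 21.078 hours.
From t = 56.4 to t = 137: 27.7 × (1/2)^((137−56.4)/21.078) ≈ 1.9561 ng/mL.

2.0 ng/mL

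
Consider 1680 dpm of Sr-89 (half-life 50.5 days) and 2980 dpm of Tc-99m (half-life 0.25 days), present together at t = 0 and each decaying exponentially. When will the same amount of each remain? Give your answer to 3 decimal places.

Set 1680·(1/2)^(t/50.5) = 2980·(1/2)^(t/0.25).
Taking log₂: log₂(1680/2980) = t·(1/50.5 − 1/0.25).
log₂(0.56376) = -0.82685; 1/50.5 − 1/0.25 = -3.9802.
t = -0.82685 / -3.9802 ≈ 0.20774 days.

0.208 days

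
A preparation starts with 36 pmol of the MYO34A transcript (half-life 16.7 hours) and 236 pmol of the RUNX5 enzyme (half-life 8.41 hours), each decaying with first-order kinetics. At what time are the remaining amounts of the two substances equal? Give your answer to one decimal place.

46.0 hours

Set 36·(1/2)^(t/16.7) = 236·(1/2)^(t/8.41).
Taking log₂: log₂(36/236) = t·(1/16.7 − 1/8.41).
log₂(0.15254) = -2.7127; 1/16.7 − 1/8.41 = -0.059026.
t = -2.7127 / -0.059026 ≈ 45.958 hours.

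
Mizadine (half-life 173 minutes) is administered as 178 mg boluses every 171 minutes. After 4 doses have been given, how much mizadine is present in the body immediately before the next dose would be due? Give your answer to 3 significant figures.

169 mg

The 4 doses were given 684, 513, 342, 171 minutes ago.
Total = 178·(1/2)^(684/173) + 178·(1/2)^(513/173) + 178·(1/2)^(342/173) + 178·(1/2)^(171/173)
      = 11.487 + 22.791 + 45.219 + 89.716 ≈ 169.21 mg.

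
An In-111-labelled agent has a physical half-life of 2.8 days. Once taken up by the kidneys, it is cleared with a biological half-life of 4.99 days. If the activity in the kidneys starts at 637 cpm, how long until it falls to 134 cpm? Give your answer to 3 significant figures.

1/t_eff = 1/t_phys + 1/t_biol = 1/2.8 + 1/4.99 = 0.55754 per day.
t_eff = 2.8 × 4.99 / (2.8 + 4.99) ≈ 1.7936 days.
n = log₂(637/134) ≈ 2.2491; t = 2.2491 × 1.7936 ≈ 4.0339 days.

4.03 days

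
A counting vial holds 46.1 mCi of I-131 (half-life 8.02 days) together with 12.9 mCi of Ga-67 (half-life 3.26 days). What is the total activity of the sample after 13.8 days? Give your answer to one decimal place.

I-131: 46.1 × (1/2)^(13.8/8.02) = 46.1 × (1/2)^1.7207 ≈ 13.987 mCi.
Ga-67: 12.9 × (1/2)^(13.8/3.26) = 12.9 × (1/2)^4.2331 ≈ 0.68595 mCi.
Total = 13.987 + 0.68595 ≈ 14.673 mCi.

14.7 mCi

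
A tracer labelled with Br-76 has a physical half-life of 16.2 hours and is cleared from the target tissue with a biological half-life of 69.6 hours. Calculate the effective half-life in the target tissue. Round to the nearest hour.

1/t_eff = 1/t_phys + 1/t_biol = 1/16.2 + 1/69.6 = 0.076096 per hour.
t_eff = 16.2 × 69.6 / (16.2 + 69.6) ≈ 13.141 hours.

13 hours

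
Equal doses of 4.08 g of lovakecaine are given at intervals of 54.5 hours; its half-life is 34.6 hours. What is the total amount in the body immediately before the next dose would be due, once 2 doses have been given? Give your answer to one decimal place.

The 2 doses were given 109, 54.5 hours ago.
Total = 4.08·(1/2)^(109/34.6) + 4.08·(1/2)^(54.5/34.6)
      = 0.45955 + 1.3693 ≈ 1.8288 g.

1.8 g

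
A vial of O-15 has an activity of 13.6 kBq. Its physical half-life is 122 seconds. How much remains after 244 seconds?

Elapsed time is 2 half-lives (244/122).
Each half-life halves the amount: 13.6 × (1/2)^2 = 13.6/4 = 3.4 kBq.

3.4 kBq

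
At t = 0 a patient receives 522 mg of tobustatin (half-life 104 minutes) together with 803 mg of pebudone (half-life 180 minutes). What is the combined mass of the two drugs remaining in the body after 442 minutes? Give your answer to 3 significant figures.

174 mg

tobustatin: 522 × (1/2)^(442/104) = 522 × (1/2)^4.25 ≈ 27.434 mg.
pebudone: 803 × (1/2)^(442/180) = 803 × (1/2)^2.4556 ≈ 146.39 mg.
Total = 27.434 + 146.39 ≈ 173.83 mg.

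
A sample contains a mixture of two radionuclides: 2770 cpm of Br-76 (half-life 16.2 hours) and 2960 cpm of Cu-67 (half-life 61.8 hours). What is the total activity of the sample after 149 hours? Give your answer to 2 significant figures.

Br-76: 2770 × (1/2)^(149/16.2) = 2770 × (1/2)^9.1975 ≈ 4.7179 cpm.
Cu-67: 2960 × (1/2)^(149/61.8) = 2960 × (1/2)^2.411 ≈ 556.55 cpm.
Total = 4.7179 + 556.55 ≈ 561.27 cpm.

560 cpm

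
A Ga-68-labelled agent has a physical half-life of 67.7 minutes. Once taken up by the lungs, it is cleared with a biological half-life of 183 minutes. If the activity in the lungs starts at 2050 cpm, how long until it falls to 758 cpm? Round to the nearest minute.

71 minutes

1/t_eff = 1/t_phys + 1/t_biol = 1/67.7 + 1/183 = 0.020236 per minute.
t_eff = 67.7 × 183 / (67.7 + 183) ≈ 49.418 minutes.
n = log₂(2050/758) ≈ 1.4354; t = 1.4354 × 49.418 ≈ 70.932 minutes.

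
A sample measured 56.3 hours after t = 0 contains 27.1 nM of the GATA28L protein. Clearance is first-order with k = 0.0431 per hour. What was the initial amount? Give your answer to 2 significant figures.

t½ = ln 2 / k = 0.69315 / 0.0431 ≈ 16.082 hours.
Number of half-lives elapsed: n = 56.3/16.082 ≈ 3.5007.
A₀ = A × 2^n = 27.1 × 2^3.5007 = 27.1 × 11.32 ≈ 306.76 nM.

310 nM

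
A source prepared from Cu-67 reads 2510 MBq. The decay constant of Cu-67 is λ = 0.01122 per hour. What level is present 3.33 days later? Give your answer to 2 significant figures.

t½ = ln 2 / λ = 0.69315 / 0.01122 ≈ 61.778 hours.
Convert the elapsed time: 3.33 days = 79.92 hours.
Number of half-lives: n = 79.92/61.778 ≈ 1.2937.
Remaining = 2510 × (1/2)^1.2937 = 2510 × 0.40791 ≈ 1023.9 MBq.

1000 MBq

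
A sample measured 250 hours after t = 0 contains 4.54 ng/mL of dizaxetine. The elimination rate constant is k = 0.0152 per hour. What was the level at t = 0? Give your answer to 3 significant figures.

203 ng/mL

t½ = ln 2 / k = 0.69315 / 0.0152 ≈ 45.602 hours.
Number of half-lives elapsed: n = 250/45.602 ≈ 5.4822.
A₀ = A × 2^n = 4.54 × 2^5.4822 = 4.54 × 44.701 ≈ 202.94 ng/mL.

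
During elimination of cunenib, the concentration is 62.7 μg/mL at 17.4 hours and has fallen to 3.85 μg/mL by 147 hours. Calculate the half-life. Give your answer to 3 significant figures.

Over Δt = 147 − 17.4 = 129.6 hours, the level fell by a factor of 62.7/3.85 ≈ 16.286.
n = log₂(16.286) ≈ 4.0255 half-lives, so t½ = 129.6/4.0255 ≈ 32.194 hours.

32.2 hours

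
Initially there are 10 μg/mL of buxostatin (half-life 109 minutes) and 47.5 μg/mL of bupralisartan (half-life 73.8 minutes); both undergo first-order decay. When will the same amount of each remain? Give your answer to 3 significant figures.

Set 10·(1/2)^(t/109) = 47.5·(1/2)^(t/73.8).
Taking log₂: log₂(10/47.5) = t·(1/109 − 1/73.8).
log₂(0.21053) = -2.2479; 1/109 − 1/73.8 = -0.0043758.
t = -2.2479 / -0.0043758 ≈ 513.72 minutes.

514 minutes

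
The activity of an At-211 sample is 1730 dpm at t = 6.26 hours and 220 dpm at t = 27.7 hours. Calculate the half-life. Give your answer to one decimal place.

7.2 hours

Over Δt = 27.7 − 6.26 = 21.44 hours, the level fell by a factor of 1730/220 ≈ 7.8636.
n = log₂(7.8636) ≈ 2.9752 half-lives, so t½ = 21.44/2.9752 ≈ 7.2062 hours.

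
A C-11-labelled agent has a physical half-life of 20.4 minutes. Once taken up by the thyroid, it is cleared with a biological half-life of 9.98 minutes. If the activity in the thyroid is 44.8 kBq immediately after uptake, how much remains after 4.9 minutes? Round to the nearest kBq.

27 kBq

1/t_eff = 1/t_phys + 1/t_biol = 1/20.4 + 1/9.98 = 0.14922 per minute.
t_eff = 20.4 × 9.98 / (20.4 + 9.98) ≈ 6.7015 minutes.
Remaining = 44.8 × (1/2)^(4.9/6.7015) = 44.8 × (1/2)^0.73118 ≈ 26.988 kBq.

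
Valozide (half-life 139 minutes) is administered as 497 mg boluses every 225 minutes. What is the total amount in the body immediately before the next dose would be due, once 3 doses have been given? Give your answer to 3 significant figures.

232 mg

The 3 doses were given 675, 450, 225 minutes ago.
Total = 497·(1/2)^(675/139) + 497·(1/2)^(450/139) + 497·(1/2)^(225/139)
      = 17.16 + 52.699 + 161.84 ≈ 231.7 mg.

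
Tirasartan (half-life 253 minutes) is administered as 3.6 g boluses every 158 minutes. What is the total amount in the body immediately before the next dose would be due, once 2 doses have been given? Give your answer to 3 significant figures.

The 2 doses were given 316, 158 minutes ago.
Total = 3.6·(1/2)^(316/253) + 3.6·(1/2)^(158/253)
      = 1.5147 + 2.3351 ≈ 3.8498 g.

3.85 g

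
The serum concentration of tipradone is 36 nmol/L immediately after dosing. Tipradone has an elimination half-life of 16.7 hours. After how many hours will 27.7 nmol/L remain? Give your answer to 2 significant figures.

Fraction remaining = 27.7/36 ≈ 0.76944.
n = log₂(36/27.7) = ln(1.2996)/ln 2 ≈ 0.37811 half-lives.
t = n × t½ = 0.37811 × 16.7 ≈ 6.3145 hours.

6.3 hours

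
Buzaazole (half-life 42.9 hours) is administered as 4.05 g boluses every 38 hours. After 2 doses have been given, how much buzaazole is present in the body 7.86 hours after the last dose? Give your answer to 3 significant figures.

The 2 doses were given 45.86, 7.86 hours ago.
Total = 4.05·(1/2)^(45.86/42.9) + 4.05·(1/2)^(7.86/42.9)
      = 1.9304 + 3.567 ≈ 5.4974 g.

5.50 g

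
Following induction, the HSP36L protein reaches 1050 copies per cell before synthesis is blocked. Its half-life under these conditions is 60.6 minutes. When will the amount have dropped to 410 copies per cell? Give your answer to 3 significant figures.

82.2 minutes

Fraction remaining = 410/1050 ≈ 0.39048.
n = log₂(1050/410) = ln(2.561)/ln 2 ≈ 1.3567 half-lives.
t = n × t½ = 1.3567 × 60.6 ≈ 82.216 minutes.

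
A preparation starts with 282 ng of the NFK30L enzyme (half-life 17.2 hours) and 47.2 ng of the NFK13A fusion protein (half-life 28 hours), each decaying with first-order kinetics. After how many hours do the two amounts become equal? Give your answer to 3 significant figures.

Set 282·(1/2)^(t/17.2) = 47.2·(1/2)^(t/28).
Taking log₂: log₂(282/47.2) = t·(1/17.2 − 1/28).
log₂(5.9746) = 2.5788; 1/17.2 − 1/28 = 0.022425.
t = 2.5788 / 0.022425 ≈ 115 hours.

115 hours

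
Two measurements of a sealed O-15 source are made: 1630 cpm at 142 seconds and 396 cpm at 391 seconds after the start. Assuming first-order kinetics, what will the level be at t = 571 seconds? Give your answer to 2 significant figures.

Over Δt = 391 − 142 = 249 seconds, the level fell by a factor of 1630/396 ≈ 4.1162.
n = log₂(4.1162) ≈ 2.0413 half-lives, so t½ = 249/2.0413 ≈ 121.98 seconds.
From t = 391 to t = 571: 396 × (1/2)^((571−391)/121.98) ≈ 142.39 cpm.

140 cpm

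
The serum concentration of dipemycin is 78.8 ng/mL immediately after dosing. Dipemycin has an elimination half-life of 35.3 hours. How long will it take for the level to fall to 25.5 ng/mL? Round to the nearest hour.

Fraction remaining = 25.5/78.8 ≈ 0.3236.
n = log₂(78.8/25.5) = ln(3.0902)/ln 2 ≈ 1.6277 half-lives.
t = n × t½ = 1.6277 × 35.3 ≈ 57.458 hours.

57 hours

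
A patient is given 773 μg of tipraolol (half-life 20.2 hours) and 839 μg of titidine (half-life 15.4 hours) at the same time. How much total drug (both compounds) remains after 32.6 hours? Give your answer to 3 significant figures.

446 μg

tipraolol: 773 × (1/2)^(32.6/20.2) = 773 × (1/2)^1.6139 ≈ 252.56 μg.
titidine: 839 × (1/2)^(32.6/15.4) = 839 × (1/2)^2.1169 ≈ 193.43 μg.
Total = 252.56 + 193.43 ≈ 445.98 μg.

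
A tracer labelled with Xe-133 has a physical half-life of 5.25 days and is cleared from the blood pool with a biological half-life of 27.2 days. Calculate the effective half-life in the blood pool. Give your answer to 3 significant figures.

1/t_eff = 1/t_phys + 1/t_biol = 1/5.25 + 1/27.2 = 0.22724 per day.
t_eff = 5.25 × 27.2 / (5.25 + 27.2) ≈ 4.4006 days.

4.40 days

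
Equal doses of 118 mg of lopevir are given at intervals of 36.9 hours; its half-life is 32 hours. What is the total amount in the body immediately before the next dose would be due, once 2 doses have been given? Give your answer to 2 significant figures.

The 2 doses were given 73.8, 36.9 hours ago.
Total = 118·(1/2)^(73.8/32) + 118·(1/2)^(36.9/32)
      = 23.858 + 53.059 ≈ 76.917 mg.

77 mg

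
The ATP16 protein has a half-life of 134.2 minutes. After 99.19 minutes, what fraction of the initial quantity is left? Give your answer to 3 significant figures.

0.599

n = 99.19/134.2 ≈ 0.73912 half-lives.
Fraction remaining = (1/2)^0.73912 ≈ 0.5991.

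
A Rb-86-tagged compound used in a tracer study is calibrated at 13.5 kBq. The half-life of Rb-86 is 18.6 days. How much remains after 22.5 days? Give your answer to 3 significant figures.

5.84 kBq

Number of half-lives: n = 22.5/18.6 ≈ 1.2097.
Remaining = 13.5 × (1/2)^1.2097 = 13.5 × 0.43237 ≈ 5.8369 kBq.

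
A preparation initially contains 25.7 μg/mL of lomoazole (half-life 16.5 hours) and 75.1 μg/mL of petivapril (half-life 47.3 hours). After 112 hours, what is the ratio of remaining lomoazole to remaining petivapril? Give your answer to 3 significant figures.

lomoazole: 25.7 × (1/2)^(112/16.5) = 25.7 × (1/2)^6.7879 ≈ 0.23258 μg/mL.
petivapril: 75.1 × (1/2)^(112/47.3) = 75.1 × (1/2)^2.3679 ≈ 14.549 μg/mL.
Ratio ≈ 0.23258 / 14.549 ≈ 0.015986.

0.0160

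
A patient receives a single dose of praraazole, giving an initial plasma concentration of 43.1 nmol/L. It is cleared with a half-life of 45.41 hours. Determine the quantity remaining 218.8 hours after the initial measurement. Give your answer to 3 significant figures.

1.53 nmol/L

Number of half-lives: n = 218.8/45.41 ≈ 4.8183.
Remaining = 43.1 × (1/2)^4.8183 = 43.1 × 0.035444 ≈ 1.5276 nmol/L.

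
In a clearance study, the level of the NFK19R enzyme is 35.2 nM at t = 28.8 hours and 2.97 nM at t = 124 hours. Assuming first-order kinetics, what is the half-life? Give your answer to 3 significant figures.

26.7 hours

Over Δt = 124 − 28.8 = 95.2 hours, the level fell by a factor of 35.2/2.97 ≈ 11.852.
n = log₂(11.852) ≈ 3.567 half-lives, so t½ = 95.2/3.567 ≈ 26.689 hours.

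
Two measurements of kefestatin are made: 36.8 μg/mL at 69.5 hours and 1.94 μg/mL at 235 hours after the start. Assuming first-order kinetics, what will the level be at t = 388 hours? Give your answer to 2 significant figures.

Over Δt = 235 − 69.5 = 165.5 hours, the level fell by a factor of 36.8/1.94 ≈ 18.969.
n = log₂(18.969) ≈ 4.2456 half-lives, so t½ = 165.5/4.2456 ≈ 38.982 hours.
From t = 235 to t = 388: 1.94 × (1/2)^((388−235)/38.982) ≈ 0.12773 μg/mL.

0.13 μg/mL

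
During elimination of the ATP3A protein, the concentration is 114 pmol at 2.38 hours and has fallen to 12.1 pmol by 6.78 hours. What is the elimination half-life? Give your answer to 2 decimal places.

1.36 hours

Over Δt = 6.78 − 2.38 = 4.4 hours, the level fell by a factor of 114/12.1 ≈ 9.4215.
n = log₂(9.4215) ≈ 3.236 half-lives, so t½ = 4.4/3.236 ≈ 1.3597 hours.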